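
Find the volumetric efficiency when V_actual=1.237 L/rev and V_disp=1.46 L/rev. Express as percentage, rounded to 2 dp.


eta_v = (V_actual / V_disp) * 100
Ratio = 1.237 / 1.46 = 0.8473
eta_v = 0.8473 * 100 = 84.73%


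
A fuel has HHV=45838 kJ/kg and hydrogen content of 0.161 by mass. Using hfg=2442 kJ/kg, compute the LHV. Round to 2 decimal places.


LHV = HHV - hfg * 9 * H
Water correction = 2442 * 9 * 0.161 = 3538.458 kJ/kg
LHV = 45838 - 3538.458 = 42299.54 kJ/kg


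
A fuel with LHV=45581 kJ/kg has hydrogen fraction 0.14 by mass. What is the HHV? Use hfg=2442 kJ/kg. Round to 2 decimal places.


HHV = LHV + hfg * 9 * H
Water addition = 2442 * 9 * 0.14 = 3076.920 kJ/kg
HHV = 45581 + 3076.920 = 48657.92 kJ/kg


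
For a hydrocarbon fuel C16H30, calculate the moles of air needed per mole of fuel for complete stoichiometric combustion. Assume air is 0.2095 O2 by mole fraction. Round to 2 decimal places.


Balanced combustion: C16H30 + 23.5 O2 -> 16 CO2 + 15 H2O
O2 needed = C + H/4 = 16 + 30/4 = 23.50 moles
Air moles = O2 / 0.2095 = 23.50 / 0.2095 = 112.17 moles air


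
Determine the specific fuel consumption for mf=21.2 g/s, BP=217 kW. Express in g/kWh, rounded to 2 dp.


SFC = (mf / BP) * 3600
Rate = 21.2 / 217 = 0.097696 g/(s*kW)
SFC = 0.097696 * 3600 = 351.71 g/kWh


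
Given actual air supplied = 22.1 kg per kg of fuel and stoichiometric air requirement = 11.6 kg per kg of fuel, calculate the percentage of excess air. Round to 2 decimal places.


Excess air = actual - stoichiometric = 22.1 - 11.6 = 10.50 kg/kg fuel
Excess air % = (excess / stoich) * 100 = (10.50 / 11.6) * 100 = 90.52%


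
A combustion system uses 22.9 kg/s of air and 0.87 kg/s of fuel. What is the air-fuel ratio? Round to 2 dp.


AFR = m_air / m_fuel
AFR = 22.9 / 0.87 = 26.32


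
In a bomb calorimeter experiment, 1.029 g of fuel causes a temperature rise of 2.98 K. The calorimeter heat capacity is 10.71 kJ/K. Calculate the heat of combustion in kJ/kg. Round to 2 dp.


Hc = C_cal * delta_T / m_fuel
Q_released = 10.71 * 2.98 = 31.9158 kJ
m_fuel = 1.029 g = 1.029/1000 kg = 0.001029 kg
Hc = 31.9158 / 0.001029 = 31016.33 kJ/kg


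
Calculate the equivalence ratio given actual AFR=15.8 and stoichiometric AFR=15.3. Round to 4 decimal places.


phi = AFR_stoich / AFR_actual
phi = 15.3 / 15.8 = 0.9684


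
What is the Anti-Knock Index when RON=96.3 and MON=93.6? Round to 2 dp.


AKI = (RON + MON) / 2
AKI = (96.3 + 93.6) / 2
AKI = 189.9 / 2 = 94.95


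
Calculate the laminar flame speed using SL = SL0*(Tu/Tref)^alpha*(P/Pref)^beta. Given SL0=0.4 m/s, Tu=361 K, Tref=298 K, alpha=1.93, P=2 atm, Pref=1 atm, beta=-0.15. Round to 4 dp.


SL = SL0 * (Tu/Tref)^alpha * (P/Pref)^beta
T ratio = 361/298 = 1.21140940
(T ratio)^alpha = 1.21140940^1.93 = 1.447943
(P/Pref)^beta = 2^(-0.15) = 0.901250
SL = 0.4 * 1.447943 * 0.901250 = 0.5220 m/s


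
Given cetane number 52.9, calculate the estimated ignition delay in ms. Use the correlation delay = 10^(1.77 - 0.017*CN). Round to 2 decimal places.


delay = 10^(1.77 - 0.017*CN)
Exponent = 1.77 - 0.017*52.9 = 0.8707
delay = 10^0.8707 = 7.43 ms


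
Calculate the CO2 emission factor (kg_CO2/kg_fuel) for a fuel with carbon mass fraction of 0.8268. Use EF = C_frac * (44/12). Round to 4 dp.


EF = C_frac * (M_CO2 / M_C)
EF = 0.8268 * (44/12)
EF = 0.8268 * 3.666667 = 3.0316 kg_CO2/kg_fuel


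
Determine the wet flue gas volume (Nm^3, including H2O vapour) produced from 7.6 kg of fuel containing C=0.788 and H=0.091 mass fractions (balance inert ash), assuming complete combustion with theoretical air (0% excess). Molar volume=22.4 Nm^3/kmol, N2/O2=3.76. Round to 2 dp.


Per kg fuel: CO2 = (C/12 kmol)*22.4 = (0.788/12)*22.4 = 1.47093 Nm^3
Per kg fuel: H2O = (H/2 kmol)*22.4 = (0.091/2)*22.4 = 1.01920 Nm^3
O2 needed per kg fuel = C/12 + H/4 = 0.788/12 + 0.091/4 = 0.08841667 kmol
Per kg fuel: N2 = O2*3.76*22.4 = 0.08841667*3.76*22.4 = 7.44681 Nm^3
Total per kg = 1.47093 + 1.01920 + 7.44681 = 9.93694 Nm^3
Total = 9.93694 * 7.6 = 75.52 Nm^3


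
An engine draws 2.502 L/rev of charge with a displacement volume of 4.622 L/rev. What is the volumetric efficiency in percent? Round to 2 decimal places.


eta_v = (V_actual / V_disp) * 100
Ratio = 2.502 / 4.622 = 0.5413
eta_v = 0.5413 * 100 = 54.13%


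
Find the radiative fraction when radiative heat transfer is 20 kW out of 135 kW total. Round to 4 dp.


f_rad = Q_rad / Q_total
f_rad = 20 / 135 = 0.1481


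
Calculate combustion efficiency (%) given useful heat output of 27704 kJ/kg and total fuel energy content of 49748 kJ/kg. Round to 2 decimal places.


Efficiency = (Q_useful / Q_fuel) * 100
Efficiency = (27704 / 49748) * 100
Efficiency = 0.5569 * 100 = 55.69%


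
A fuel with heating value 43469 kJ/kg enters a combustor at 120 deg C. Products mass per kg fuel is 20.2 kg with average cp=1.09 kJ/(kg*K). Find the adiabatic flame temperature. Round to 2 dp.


T_ad = T_in + Hc / (m_p * cp)
Denominator = 20.2 * 1.09 = 22.0180
Temperature rise = 43469 / 22.0180 = 1974.25 K
T_ad = 120 + 1974.25 = 2094.25 deg C


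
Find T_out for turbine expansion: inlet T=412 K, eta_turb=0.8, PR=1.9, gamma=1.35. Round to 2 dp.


T_out = T_in * (1 - eta * (1 - PR^(-(gamma-1)/gamma)))
Exponent = -(1.35-1)/1.35 = -0.25925926
PR^exp = 1.9^(-0.25925926) = 0.84670193
Factor = 1 - 0.8*(1 - 0.84670193) = 0.87736154
T_out = 412 * 0.87736154 = 361.47 K


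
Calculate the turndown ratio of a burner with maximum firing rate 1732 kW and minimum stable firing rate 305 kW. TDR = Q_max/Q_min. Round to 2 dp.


TDR = Q_max / Q_min
TDR = 1732 / 305 = 5.68


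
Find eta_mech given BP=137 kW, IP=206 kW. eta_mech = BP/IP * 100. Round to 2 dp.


eta_mech = (BP / IP) * 100
Ratio = 137 / 206 = 0.6650
eta_mech = 0.6650 * 100 = 66.50%


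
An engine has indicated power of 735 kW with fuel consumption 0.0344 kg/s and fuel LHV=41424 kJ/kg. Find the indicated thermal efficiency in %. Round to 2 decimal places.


eta_ith = (IP / (mf * LHV)) * 100
Denominator = 0.0344 * 41424 = 1424.9856 kW
eta_ith = (735 / 1424.9856) * 100 = 51.58%


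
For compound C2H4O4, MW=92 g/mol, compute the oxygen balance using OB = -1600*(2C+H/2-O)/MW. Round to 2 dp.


OB = -1600 * (2C + H/2 - O) / MW
Inner = 2*2 + 4/2 - 4 = 2.00
OB = -1600 * 2.00 / 92 = -34.78%


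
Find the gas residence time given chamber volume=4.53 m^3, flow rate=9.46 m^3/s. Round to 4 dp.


tau = V / Q_flow
tau = 4.53 / 9.46 = 0.4789 s


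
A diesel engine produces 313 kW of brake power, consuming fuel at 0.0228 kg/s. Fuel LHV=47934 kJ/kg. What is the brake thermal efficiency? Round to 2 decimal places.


eta_BTE = (BP / (mf * LHV)) * 100
Denominator = 0.0228 * 47934 = 1092.8952 kW
eta_BTE = (313 / 1092.8952) * 100 = 28.64%


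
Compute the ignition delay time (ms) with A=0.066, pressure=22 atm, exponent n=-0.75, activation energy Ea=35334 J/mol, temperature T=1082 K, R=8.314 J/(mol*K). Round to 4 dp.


tau = A * P^n * exp(Ea/(R*T))
P^n = 22^(-0.75) = 0.09844258
Ea/(R*T) = 35334/(8.314*1082) = 3.927856
exp(Ea/(R*T)) = 50.797934
tau = 0.066 * 0.09844258 * 50.797934 = 0.3300 ms


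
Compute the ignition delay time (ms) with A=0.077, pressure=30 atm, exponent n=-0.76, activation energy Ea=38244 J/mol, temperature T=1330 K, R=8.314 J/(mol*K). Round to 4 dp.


tau = A * P^n * exp(Ea/(R*T))
P^n = 30^(-0.76) = 0.07540286
Ea/(R*T) = 38244/(8.314*1330) = 3.458610
exp(Ea/(R*T)) = 31.772796
tau = 0.077 * 0.07540286 * 31.772796 = 0.1845 ms


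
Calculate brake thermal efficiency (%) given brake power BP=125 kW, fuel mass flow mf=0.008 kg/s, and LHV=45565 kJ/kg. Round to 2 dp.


eta_BTE = (BP / (mf * LHV)) * 100
Denominator = 0.008 * 45565 = 364.5200 kW
eta_BTE = (125 / 364.5200) * 100 = 34.29%


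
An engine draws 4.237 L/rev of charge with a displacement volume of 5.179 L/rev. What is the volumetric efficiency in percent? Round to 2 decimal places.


eta_v = (V_actual / V_disp) * 100
Ratio = 4.237 / 5.179 = 0.8181
eta_v = 0.8181 * 100 = 81.81%


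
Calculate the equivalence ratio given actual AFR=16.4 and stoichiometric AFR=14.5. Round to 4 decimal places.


phi = AFR_stoich / AFR_actual
phi = 14.5 / 16.4 = 0.8841


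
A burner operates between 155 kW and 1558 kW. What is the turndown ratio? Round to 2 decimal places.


TDR = Q_max / Q_min
TDR = 1558 / 155 = 10.05


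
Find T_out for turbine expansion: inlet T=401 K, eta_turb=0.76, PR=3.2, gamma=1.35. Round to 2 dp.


T_out = T_in * (1 - eta * (1 - PR^(-(gamma-1)/gamma)))
Exponent = -(1.35-1)/1.35 = -0.25925926
PR^exp = 3.2^(-0.25925926) = 0.73966521
Factor = 1 - 0.76*(1 - 0.73966521) = 0.80214556
T_out = 401 * 0.80214556 = 321.66 K


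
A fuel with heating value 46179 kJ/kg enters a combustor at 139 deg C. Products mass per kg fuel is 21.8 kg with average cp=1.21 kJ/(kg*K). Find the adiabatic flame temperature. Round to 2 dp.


T_ad = T_in + Hc / (m_p * cp)
Denominator = 21.8 * 1.21 = 26.3780
Temperature rise = 46179 / 26.3780 = 1750.66 K
T_ad = 139 + 1750.66 = 1889.66 deg C


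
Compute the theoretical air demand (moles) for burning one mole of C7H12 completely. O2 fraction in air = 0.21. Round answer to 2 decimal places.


Balanced combustion: C7H12 + 10 O2 -> 7 CO2 + 6 H2O
O2 needed = C + H/4 = 7 + 12/4 = 10.00 moles
Air moles = O2 / 0.21 = 10.00 / 0.21 = 47.62 moles air


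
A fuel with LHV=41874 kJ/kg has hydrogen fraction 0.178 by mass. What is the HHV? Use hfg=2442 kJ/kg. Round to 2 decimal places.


HHV = LHV + hfg * 9 * H
Water addition = 2442 * 9 * 0.178 = 3912.084 kJ/kg
HHV = 41874 + 3912.084 = 45786.08 kJ/kg


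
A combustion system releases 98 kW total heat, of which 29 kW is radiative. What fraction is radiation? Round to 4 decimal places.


f_rad = Q_rad / Q_total
f_rad = 29 / 98 = 0.2959


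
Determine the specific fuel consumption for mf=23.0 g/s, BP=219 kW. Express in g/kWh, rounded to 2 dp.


SFC = (mf / BP) * 3600
Rate = 23.0 / 219 = 0.105023 g/(s*kW)
SFC = 0.105023 * 3600 = 378.08 g/kWh


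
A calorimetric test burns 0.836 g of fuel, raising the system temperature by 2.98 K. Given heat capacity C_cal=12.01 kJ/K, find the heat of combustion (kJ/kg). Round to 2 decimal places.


Hc = C_cal * delta_T / m_fuel
Q_released = 12.01 * 2.98 = 35.7898 kJ
m_fuel = 0.836 g = 0.836/1000 kg = 0.000836 kg
Hc = 35.7898 / 0.000836 = 42810.77 kJ/kg


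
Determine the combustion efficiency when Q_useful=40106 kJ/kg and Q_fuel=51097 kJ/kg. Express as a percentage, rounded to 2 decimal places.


Efficiency = (Q_useful / Q_fuel) * 100
Efficiency = (40106 / 51097) * 100
Efficiency = 0.7849 * 100 = 78.49%


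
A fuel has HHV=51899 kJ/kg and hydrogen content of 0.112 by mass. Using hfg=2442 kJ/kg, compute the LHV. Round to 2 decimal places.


LHV = HHV - hfg * 9 * H
Water correction = 2442 * 9 * 0.112 = 2461.536 kJ/kg
LHV = 51899 - 2461.536 = 49437.46 kJ/kg


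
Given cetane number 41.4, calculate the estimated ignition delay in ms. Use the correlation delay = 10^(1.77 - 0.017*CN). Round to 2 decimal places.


delay = 10^(1.77 - 0.017*CN)
Exponent = 1.77 - 0.017*41.4 = 1.0662
delay = 10^1.0662 = 11.65 ms


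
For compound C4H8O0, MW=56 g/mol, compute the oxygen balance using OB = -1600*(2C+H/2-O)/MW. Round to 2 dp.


OB = -1600 * (2C + H/2 - O) / MW
Inner = 2*4 + 8/2 - 0 = 12.00
OB = -1600 * 12.00 / 56 = -342.86%


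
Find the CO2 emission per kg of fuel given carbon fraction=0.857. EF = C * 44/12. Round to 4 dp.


EF = C_frac * (M_CO2 / M_C)
EF = 0.857 * (44/12)
EF = 0.857 * 3.666667 = 3.1423 kg_CO2/kg_fuel


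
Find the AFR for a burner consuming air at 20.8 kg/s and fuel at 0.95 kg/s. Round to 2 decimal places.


AFR = m_air / m_fuel
AFR = 20.8 / 0.95 = 21.89


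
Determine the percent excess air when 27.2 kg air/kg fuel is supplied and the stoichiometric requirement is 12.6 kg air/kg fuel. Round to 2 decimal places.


Excess air = actual - stoichiometric = 27.2 - 12.6 = 14.60 kg/kg fuel
Excess air % = (excess / stoich) * 100 = (14.60 / 12.6) * 100 = 115.87%


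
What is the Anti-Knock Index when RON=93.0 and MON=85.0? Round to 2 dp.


AKI = (RON + MON) / 2
AKI = (93.0 + 85.0) / 2
AKI = 178.0 / 2 = 89.00


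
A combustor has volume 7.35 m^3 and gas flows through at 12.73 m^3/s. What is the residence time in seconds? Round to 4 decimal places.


tau = V / Q_flow
tau = 7.35 / 12.73 = 0.5774 s


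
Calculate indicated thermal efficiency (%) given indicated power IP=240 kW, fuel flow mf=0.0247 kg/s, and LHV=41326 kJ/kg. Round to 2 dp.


eta_ith = (IP / (mf * LHV)) * 100
Denominator = 0.0247 * 41326 = 1020.7522 kW
eta_ith = (240 / 1020.7522) * 100 = 23.51%


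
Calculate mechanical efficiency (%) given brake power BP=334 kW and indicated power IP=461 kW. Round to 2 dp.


eta_mech = (BP / IP) * 100
Ratio = 334 / 461 = 0.7245
eta_mech = 0.7245 * 100 = 72.45%


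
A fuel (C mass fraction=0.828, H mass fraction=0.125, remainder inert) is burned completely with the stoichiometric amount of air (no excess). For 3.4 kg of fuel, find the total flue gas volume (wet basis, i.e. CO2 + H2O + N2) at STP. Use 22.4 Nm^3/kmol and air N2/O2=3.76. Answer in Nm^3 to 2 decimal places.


Per kg fuel: CO2 = (C/12 kmol)*22.4 = (0.828/12)*22.4 = 1.54560 Nm^3
Per kg fuel: H2O = (H/2 kmol)*22.4 = (0.125/2)*22.4 = 1.40000 Nm^3
O2 needed per kg fuel = C/12 + H/4 = 0.828/12 + 0.125/4 = 0.10025000 kmol
Per kg fuel: N2 = O2*3.76*22.4 = 0.10025000*3.76*22.4 = 8.44346 Nm^3
Total per kg = 1.54560 + 1.40000 + 8.44346 = 11.38906 Nm^3
Total = 11.38906 * 3.4 = 38.72 Nm^3


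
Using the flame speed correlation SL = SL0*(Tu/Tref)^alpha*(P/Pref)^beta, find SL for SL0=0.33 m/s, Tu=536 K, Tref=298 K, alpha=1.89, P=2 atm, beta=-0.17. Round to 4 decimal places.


SL = SL0 * (Tu/Tref)^alpha * (P/Pref)^beta
T ratio = 536/298 = 1.79865772
(T ratio)^alpha = 1.79865772^1.89 = 3.032862
(P/Pref)^beta = 2^(-0.17) = 0.888843
SL = 0.33 * 3.032862 * 0.888843 = 0.8896 m/s


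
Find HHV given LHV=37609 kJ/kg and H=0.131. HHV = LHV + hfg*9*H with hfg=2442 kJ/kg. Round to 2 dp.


HHV = LHV + hfg * 9 * H
Water addition = 2442 * 9 * 0.131 = 2879.118 kJ/kg
HHV = 37609 + 2879.118 = 40488.12 kJ/kg


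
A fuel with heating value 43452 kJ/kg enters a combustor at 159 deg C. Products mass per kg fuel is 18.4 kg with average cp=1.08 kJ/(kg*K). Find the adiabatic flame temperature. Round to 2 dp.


T_ad = T_in + Hc / (m_p * cp)
Denominator = 18.4 * 1.08 = 19.8720
Temperature rise = 43452 / 19.8720 = 2186.59 K
T_ad = 159 + 2186.59 = 2345.59 deg C


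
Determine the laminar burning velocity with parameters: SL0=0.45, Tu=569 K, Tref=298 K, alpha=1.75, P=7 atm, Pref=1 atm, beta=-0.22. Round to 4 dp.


SL = SL0 * (Tu/Tref)^alpha * (P/Pref)^beta
T ratio = 569/298 = 1.90939597
(T ratio)^alpha = 1.90939597^1.75 = 3.101473
(P/Pref)^beta = 7^(-0.22) = 0.651746
SL = 0.45 * 3.101473 * 0.651746 = 0.9096 m/s


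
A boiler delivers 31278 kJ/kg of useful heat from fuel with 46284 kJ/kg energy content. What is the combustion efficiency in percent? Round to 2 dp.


Efficiency = (Q_useful / Q_fuel) * 100
Efficiency = (31278 / 46284) * 100
Efficiency = 0.6758 * 100 = 67.58%


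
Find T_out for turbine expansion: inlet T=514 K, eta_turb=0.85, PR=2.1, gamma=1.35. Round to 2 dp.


T_out = T_in * (1 - eta * (1 - PR^(-(gamma-1)/gamma)))
Exponent = -(1.35-1)/1.35 = -0.25925926
PR^exp = 2.1^(-0.25925926) = 0.82501466
Factor = 1 - 0.85*(1 - 0.82501466) = 0.85126246
T_out = 514 * 0.85126246 = 437.55 K


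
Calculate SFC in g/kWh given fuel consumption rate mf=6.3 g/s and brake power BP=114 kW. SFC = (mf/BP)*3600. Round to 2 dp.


SFC = (mf / BP) * 3600
Rate = 6.3 / 114 = 0.055263 g/(s*kW)
SFC = 0.055263 * 3600 = 198.95 g/kWh


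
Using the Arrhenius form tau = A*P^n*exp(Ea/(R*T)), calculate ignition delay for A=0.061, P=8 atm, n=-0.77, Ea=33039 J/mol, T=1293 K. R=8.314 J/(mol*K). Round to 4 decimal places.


tau = A * P^n * exp(Ea/(R*T))
P^n = 8^(-0.77) = 0.20166044
Ea/(R*T) = 33039/(8.314*1293) = 3.073395
exp(Ea/(R*T)) = 21.615157
tau = 0.061 * 0.20166044 * 21.615157 = 0.2659 ms


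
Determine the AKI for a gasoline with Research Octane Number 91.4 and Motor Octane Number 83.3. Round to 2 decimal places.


AKI = (RON + MON) / 2
AKI = (91.4 + 83.3) / 2
AKI = 174.7 / 2 = 87.35


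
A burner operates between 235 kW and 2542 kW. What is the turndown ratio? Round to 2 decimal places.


TDR = Q_max / Q_min
TDR = 2542 / 235 = 10.82


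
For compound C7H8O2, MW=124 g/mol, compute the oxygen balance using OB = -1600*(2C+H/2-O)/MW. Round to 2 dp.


OB = -1600 * (2C + H/2 - O) / MW
Inner = 2*7 + 8/2 - 2 = 16.00
OB = -1600 * 16.00 / 124 = -206.45%


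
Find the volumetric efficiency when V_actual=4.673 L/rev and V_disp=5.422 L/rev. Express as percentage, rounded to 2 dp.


eta_v = (V_actual / V_disp) * 100
Ratio = 4.673 / 5.422 = 0.8619
eta_v = 0.8619 * 100 = 86.19%


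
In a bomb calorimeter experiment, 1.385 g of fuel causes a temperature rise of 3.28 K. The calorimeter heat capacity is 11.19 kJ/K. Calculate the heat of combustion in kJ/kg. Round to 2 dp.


Hc = C_cal * delta_T / m_fuel
Q_released = 11.19 * 3.28 = 36.7032 kJ
m_fuel = 1.385 g = 1.385/1000 kg = 0.001385 kg
Hc = 36.7032 / 0.001385 = 26500.51 kJ/kg


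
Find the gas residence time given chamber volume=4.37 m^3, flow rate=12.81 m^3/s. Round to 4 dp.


tau = V / Q_flow
tau = 4.37 / 12.81 = 0.3411 s


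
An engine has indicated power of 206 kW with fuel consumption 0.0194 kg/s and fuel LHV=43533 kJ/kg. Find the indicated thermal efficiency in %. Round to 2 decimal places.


eta_ith = (IP / (mf * LHV)) * 100
Denominator = 0.0194 * 43533 = 844.5402 kW
eta_ith = (206 / 844.5402) * 100 = 24.39%


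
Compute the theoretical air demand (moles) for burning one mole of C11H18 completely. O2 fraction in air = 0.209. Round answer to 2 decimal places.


Balanced combustion: C11H18 + 15.5 O2 -> 11 CO2 + 9 H2O
O2 needed = C + H/4 = 11 + 18/4 = 15.50 moles
Air moles = O2 / 0.209 = 15.50 / 0.209 = 74.16 moles air


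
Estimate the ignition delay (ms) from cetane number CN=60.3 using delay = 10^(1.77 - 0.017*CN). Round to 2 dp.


delay = 10^(1.77 - 0.017*CN)
Exponent = 1.77 - 0.017*60.3 = 0.7449
delay = 10^0.7449 = 5.56 ms


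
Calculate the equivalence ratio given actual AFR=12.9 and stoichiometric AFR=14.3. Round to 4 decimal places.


phi = AFR_stoich / AFR_actual
phi = 14.3 / 12.9 = 1.1085


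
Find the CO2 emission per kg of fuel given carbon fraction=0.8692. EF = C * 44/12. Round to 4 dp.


EF = C_frac * (M_CO2 / M_C)
EF = 0.8692 * (44/12)
EF = 0.8692 * 3.666667 = 3.1871 kg_CO2/kg_fuel


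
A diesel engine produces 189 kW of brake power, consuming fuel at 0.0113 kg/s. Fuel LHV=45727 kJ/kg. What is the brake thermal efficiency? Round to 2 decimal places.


eta_BTE = (BP / (mf * LHV)) * 100
Denominator = 0.0113 * 45727 = 516.7151 kW
eta_BTE = (189 / 516.7151) * 100 = 36.58%


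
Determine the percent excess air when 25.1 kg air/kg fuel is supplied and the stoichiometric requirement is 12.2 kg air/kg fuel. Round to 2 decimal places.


Excess air = actual - stoichiometric = 25.1 - 12.2 = 12.90 kg/kg fuel
Excess air % = (excess / stoich) * 100 = (12.90 / 12.2) * 100 = 105.74%


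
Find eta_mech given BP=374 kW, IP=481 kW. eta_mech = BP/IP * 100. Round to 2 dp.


eta_mech = (BP / IP) * 100
Ratio = 374 / 481 = 0.7775
eta_mech = 0.7775 * 100 = 77.75%


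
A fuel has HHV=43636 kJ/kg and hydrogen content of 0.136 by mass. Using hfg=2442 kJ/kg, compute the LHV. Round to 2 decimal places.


LHV = HHV - hfg * 9 * H
Water correction = 2442 * 9 * 0.136 = 2989.008 kJ/kg
LHV = 43636 - 2989.008 = 40646.99 kJ/kg


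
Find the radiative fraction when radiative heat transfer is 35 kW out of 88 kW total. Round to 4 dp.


f_rad = Q_rad / Q_total
f_rad = 35 / 88 = 0.3977


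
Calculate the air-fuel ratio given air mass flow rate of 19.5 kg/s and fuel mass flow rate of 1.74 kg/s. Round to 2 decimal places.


AFR = m_air / m_fuel
AFR = 19.5 / 1.74 = 11.21


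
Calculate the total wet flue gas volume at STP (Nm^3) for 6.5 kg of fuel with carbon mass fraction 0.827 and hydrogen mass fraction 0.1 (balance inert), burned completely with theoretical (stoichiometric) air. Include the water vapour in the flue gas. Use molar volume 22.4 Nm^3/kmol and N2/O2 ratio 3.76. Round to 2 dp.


Per kg fuel: CO2 = (C/12 kmol)*22.4 = (0.827/12)*22.4 = 1.54373 Nm^3
Per kg fuel: H2O = (H/2 kmol)*22.4 = (0.1/2)*22.4 = 1.12000 Nm^3
O2 needed per kg fuel = C/12 + H/4 = 0.827/12 + 0.1/4 = 0.09391667 kmol
Per kg fuel: N2 = O2*3.76*22.4 = 0.09391667*3.76*22.4 = 7.91004 Nm^3
Total per kg = 1.54373 + 1.12000 + 7.91004 = 10.57377 Nm^3
Total = 10.57377 * 6.5 = 68.73 Nm^3


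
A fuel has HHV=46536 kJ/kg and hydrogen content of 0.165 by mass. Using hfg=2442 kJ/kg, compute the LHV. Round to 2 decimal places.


LHV = HHV - hfg * 9 * H
Water correction = 2442 * 9 * 0.165 = 3626.370 kJ/kg
LHV = 46536 - 3626.370 = 42909.63 kJ/kg


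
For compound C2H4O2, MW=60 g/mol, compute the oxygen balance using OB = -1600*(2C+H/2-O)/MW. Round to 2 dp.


OB = -1600 * (2C + H/2 - O) / MW
Inner = 2*2 + 4/2 - 2 = 4.00
OB = -1600 * 4.00 / 60 = -106.67%


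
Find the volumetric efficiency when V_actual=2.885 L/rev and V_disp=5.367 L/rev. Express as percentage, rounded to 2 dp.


eta_v = (V_actual / V_disp) * 100
Ratio = 2.885 / 5.367 = 0.5375
eta_v = 0.5375 * 100 = 53.75%


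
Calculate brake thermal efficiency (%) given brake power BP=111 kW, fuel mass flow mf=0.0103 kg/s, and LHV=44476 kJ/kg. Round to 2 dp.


eta_BTE = (BP / (mf * LHV)) * 100
Denominator = 0.0103 * 44476 = 458.1028 kW
eta_BTE = (111 / 458.1028) * 100 = 24.23%


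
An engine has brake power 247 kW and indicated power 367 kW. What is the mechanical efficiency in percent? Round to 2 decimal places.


eta_mech = (BP / IP) * 100
Ratio = 247 / 367 = 0.6730
eta_mech = 0.6730 * 100 = 67.30%


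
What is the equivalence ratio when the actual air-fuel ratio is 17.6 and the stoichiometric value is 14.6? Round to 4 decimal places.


phi = AFR_stoich / AFR_actual
phi = 14.6 / 17.6 = 0.8295


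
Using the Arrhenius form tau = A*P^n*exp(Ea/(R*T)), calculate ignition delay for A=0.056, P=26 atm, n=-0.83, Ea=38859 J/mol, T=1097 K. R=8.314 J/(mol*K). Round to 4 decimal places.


tau = A * P^n * exp(Ea/(R*T))
P^n = 26^(-0.83) = 0.06692249
Ea/(R*T) = 38859/(8.314*1097) = 4.260641
exp(Ea/(R*T)) = 70.855408
tau = 0.056 * 0.06692249 * 70.855408 = 0.2655 ms


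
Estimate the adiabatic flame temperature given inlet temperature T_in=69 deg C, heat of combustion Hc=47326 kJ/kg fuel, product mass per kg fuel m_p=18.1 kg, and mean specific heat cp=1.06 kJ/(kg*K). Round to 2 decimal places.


T_ad = T_in + Hc / (m_p * cp)
Denominator = 18.1 * 1.06 = 19.1860
Temperature rise = 47326 / 19.1860 = 2466.69 K
T_ad = 69 + 2466.69 = 2535.69 deg C


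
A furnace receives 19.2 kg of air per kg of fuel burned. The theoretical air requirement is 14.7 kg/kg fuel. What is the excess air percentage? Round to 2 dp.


Excess air = actual - stoichiometric = 19.2 - 14.7 = 4.50 kg/kg fuel
Excess air % = (excess / stoich) * 100 = (4.50 / 14.7) * 100 = 30.61%


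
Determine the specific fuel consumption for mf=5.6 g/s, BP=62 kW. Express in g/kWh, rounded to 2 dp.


SFC = (mf / BP) * 3600
Rate = 5.6 / 62 = 0.090323 g/(s*kW)
SFC = 0.090323 * 3600 = 325.16 g/kWh


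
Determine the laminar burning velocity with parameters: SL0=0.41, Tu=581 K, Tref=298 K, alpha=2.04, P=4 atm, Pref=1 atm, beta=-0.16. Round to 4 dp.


SL = SL0 * (Tu/Tref)^alpha * (P/Pref)^beta
T ratio = 581/298 = 1.94966443
(T ratio)^alpha = 1.94966443^2.04 = 3.904075
(P/Pref)^beta = 4^(-0.16) = 0.801070
SL = 0.41 * 3.904075 * 0.801070 = 1.2822 m/s


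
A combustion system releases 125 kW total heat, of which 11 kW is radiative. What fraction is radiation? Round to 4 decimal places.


f_rad = Q_rad / Q_total
f_rad = 11 / 125 = 0.0880


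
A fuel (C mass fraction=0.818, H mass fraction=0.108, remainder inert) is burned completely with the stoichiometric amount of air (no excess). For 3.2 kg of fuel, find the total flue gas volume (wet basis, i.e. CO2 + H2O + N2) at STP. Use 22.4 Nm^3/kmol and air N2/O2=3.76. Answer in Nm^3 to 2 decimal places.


Per kg fuel: CO2 = (C/12 kmol)*22.4 = (0.818/12)*22.4 = 1.52693 Nm^3
Per kg fuel: H2O = (H/2 kmol)*22.4 = (0.108/2)*22.4 = 1.20960 Nm^3
O2 needed per kg fuel = C/12 + H/4 = 0.818/12 + 0.108/4 = 0.09516667 kmol
Per kg fuel: N2 = O2*3.76*22.4 = 0.09516667*3.76*22.4 = 8.01532 Nm^3
Total per kg = 1.52693 + 1.20960 + 8.01532 = 10.75185 Nm^3
Total = 10.75185 * 3.2 = 34.41 Nm^3


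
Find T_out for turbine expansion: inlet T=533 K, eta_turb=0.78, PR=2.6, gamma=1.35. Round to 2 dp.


T_out = T_in * (1 - eta * (1 - PR^(-(gamma-1)/gamma)))
Exponent = -(1.35-1)/1.35 = -0.25925926
PR^exp = 2.6^(-0.25925926) = 0.78057442
Factor = 1 - 0.78*(1 - 0.78057442) = 0.82884805
T_out = 533 * 0.82884805 = 441.78 K


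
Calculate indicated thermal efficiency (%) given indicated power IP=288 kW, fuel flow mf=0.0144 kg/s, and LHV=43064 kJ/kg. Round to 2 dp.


eta_ith = (IP / (mf * LHV)) * 100
Denominator = 0.0144 * 43064 = 620.1216 kW
eta_ith = (288 / 620.1216) * 100 = 46.44%


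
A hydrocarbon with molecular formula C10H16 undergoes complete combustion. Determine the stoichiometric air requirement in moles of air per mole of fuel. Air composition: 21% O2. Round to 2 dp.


Balanced combustion: C10H16 + 14 O2 -> 10 CO2 + 8 H2O
O2 needed = C + H/4 = 10 + 16/4 = 14.00 moles
Air moles = O2 / 0.21 = 14.00 / 0.21 = 66.67 moles air


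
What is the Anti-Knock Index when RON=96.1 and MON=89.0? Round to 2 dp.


AKI = (RON + MON) / 2
AKI = (96.1 + 89.0) / 2
AKI = 185.1 / 2 = 92.55


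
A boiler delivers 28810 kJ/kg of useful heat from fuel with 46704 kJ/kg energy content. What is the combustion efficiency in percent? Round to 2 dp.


Efficiency = (Q_useful / Q_fuel) * 100
Efficiency = (28810 / 46704) * 100
Efficiency = 0.6169 * 100 = 61.69%


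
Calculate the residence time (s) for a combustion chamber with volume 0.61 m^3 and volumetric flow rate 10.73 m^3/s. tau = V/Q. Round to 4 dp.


tau = V / Q_flow
tau = 0.61 / 10.73 = 0.0568 s


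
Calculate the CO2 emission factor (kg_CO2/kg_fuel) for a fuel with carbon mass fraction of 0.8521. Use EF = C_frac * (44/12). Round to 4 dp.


EF = C_frac * (M_CO2 / M_C)
EF = 0.8521 * (44/12)
EF = 0.8521 * 3.666667 = 3.1244 kg_CO2/kg_fuel


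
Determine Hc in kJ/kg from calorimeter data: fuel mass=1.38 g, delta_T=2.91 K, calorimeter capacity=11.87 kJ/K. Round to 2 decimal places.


Hc = C_cal * delta_T / m_fuel
Q_released = 11.87 * 2.91 = 34.5417 kJ
m_fuel = 1.38 g = 1.38/1000 kg = 0.001380 kg
Hc = 34.5417 / 0.001380 = 25030.22 kJ/kg


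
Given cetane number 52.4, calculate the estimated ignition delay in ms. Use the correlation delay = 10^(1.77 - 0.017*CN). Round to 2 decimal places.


delay = 10^(1.77 - 0.017*CN)
Exponent = 1.77 - 0.017*52.4 = 0.8792
delay = 10^0.8792 = 7.57 ms


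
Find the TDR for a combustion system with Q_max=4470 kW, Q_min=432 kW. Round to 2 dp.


TDR = Q_max / Q_min
TDR = 4470 / 432 = 10.35


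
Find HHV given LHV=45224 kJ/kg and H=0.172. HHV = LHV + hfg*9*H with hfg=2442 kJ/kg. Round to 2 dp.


HHV = LHV + hfg * 9 * H
Water addition = 2442 * 9 * 0.172 = 3780.216 kJ/kg
HHV = 45224 + 3780.216 = 49004.22 kJ/kg


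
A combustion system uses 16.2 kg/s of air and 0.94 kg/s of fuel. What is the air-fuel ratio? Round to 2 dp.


AFR = m_air / m_fuel
AFR = 16.2 / 0.94 = 17.23


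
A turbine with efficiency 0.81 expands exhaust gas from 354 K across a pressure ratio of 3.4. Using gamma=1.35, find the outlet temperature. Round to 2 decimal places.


T_out = T_in * (1 - eta * (1 - PR^(-(gamma-1)/gamma)))
Exponent = -(1.35-1)/1.35 = -0.25925926
PR^exp = 3.4^(-0.25925926) = 0.72813041
Factor = 1 - 0.81*(1 - 0.72813041) = 0.77978563
T_out = 354 * 0.77978563 = 276.04 K


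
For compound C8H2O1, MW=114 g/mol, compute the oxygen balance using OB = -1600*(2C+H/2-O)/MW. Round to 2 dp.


OB = -1600 * (2C + H/2 - O) / MW
Inner = 2*8 + 2/2 - 1 = 16.00
OB = -1600 * 16.00 / 114 = -224.56%


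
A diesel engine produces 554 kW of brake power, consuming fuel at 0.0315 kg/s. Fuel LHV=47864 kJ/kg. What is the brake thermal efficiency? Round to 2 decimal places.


eta_BTE = (BP / (mf * LHV)) * 100
Denominator = 0.0315 * 47864 = 1507.7160 kW
eta_BTE = (554 / 1507.7160) * 100 = 36.74%


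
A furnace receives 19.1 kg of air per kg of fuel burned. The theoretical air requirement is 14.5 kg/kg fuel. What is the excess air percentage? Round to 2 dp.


Excess air = actual - stoichiometric = 19.1 - 14.5 = 4.60 kg/kg fuel
Excess air % = (excess / stoich) * 100 = (4.60 / 14.5) * 100 = 31.72%


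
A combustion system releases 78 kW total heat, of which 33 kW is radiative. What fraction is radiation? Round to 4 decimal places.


f_rad = Q_rad / Q_total
f_rad = 33 / 78 = 0.4231


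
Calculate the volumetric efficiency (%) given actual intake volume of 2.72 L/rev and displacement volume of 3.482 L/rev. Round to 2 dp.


eta_v = (V_actual / V_disp) * 100
Ratio = 2.72 / 3.482 = 0.7812
eta_v = 0.7812 * 100 = 78.12%


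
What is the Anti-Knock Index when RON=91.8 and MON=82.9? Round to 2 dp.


AKI = (RON + MON) / 2
AKI = (91.8 + 82.9) / 2
AKI = 174.7 / 2 = 87.35


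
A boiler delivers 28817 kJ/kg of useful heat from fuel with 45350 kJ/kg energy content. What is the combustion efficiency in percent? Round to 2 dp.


Efficiency = (Q_useful / Q_fuel) * 100
Efficiency = (28817 / 45350) * 100
Efficiency = 0.6354 * 100 = 63.54%


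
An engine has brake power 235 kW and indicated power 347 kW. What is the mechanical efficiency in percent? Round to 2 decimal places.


eta_mech = (BP / IP) * 100
Ratio = 235 / 347 = 0.6772
eta_mech = 0.6772 * 100 = 67.72%


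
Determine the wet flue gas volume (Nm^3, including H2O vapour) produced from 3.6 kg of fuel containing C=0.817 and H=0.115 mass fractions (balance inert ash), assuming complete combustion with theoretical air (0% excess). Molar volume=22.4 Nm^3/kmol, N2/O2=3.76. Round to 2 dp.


Per kg fuel: CO2 = (C/12 kmol)*22.4 = (0.817/12)*22.4 = 1.52507 Nm^3
Per kg fuel: H2O = (H/2 kmol)*22.4 = (0.115/2)*22.4 = 1.28800 Nm^3
O2 needed per kg fuel = C/12 + H/4 = 0.817/12 + 0.115/4 = 0.09683333 kmol
Per kg fuel: N2 = O2*3.76*22.4 = 0.09683333*3.76*22.4 = 8.15569 Nm^3
Total per kg = 1.52507 + 1.28800 + 8.15569 = 10.96876 Nm^3
Total = 10.96876 * 3.6 = 39.49 Nm^3


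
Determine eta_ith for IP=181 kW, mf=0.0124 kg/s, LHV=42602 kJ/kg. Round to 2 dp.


eta_ith = (IP / (mf * LHV)) * 100
Denominator = 0.0124 * 42602 = 528.2648 kW
eta_ith = (181 / 528.2648) * 100 = 34.26%


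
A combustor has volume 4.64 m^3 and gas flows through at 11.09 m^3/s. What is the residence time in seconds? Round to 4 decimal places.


tau = V / Q_flow
tau = 4.64 / 11.09 = 0.4184 s


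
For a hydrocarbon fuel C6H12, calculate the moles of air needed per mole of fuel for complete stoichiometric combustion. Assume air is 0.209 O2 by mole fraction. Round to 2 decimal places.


Balanced combustion: C6H12 + 9 O2 -> 6 CO2 + 6 H2O
O2 needed = C + H/4 = 6 + 12/4 = 9.00 moles
Air moles = O2 / 0.209 = 9.00 / 0.209 = 43.06 moles air


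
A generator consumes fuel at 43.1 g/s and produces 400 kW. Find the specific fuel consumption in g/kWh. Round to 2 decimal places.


SFC = (mf / BP) * 3600
Rate = 43.1 / 400 = 0.107750 g/(s*kW)
SFC = 0.107750 * 3600 = 387.90 g/kWh


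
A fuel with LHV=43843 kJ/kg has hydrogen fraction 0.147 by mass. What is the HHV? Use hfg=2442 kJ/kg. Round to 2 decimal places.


HHV = LHV + hfg * 9 * H
Water addition = 2442 * 9 * 0.147 = 3230.766 kJ/kg
HHV = 43843 + 3230.766 = 47073.77 kJ/kg


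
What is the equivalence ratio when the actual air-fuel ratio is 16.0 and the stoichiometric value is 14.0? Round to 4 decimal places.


phi = AFR_stoich / AFR_actual
phi = 14.0 / 16.0 = 0.8750


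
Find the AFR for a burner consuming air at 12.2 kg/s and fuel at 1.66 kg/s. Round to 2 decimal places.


AFR = m_air / m_fuel
AFR = 12.2 / 1.66 = 7.35


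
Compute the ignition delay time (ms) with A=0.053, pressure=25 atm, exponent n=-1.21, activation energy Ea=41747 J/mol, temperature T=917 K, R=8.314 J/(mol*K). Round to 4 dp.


tau = A * P^n * exp(Ea/(R*T))
P^n = 25^(-1.21) = 0.02034663
Ea/(R*T) = 41747/(8.314*917) = 5.475779
exp(Ea/(R*T)) = 238.836461
tau = 0.053 * 0.02034663 * 238.836461 = 0.2576 ms


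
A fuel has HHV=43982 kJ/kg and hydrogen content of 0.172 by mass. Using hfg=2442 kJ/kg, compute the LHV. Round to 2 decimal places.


LHV = HHV - hfg * 9 * H
Water correction = 2442 * 9 * 0.172 = 3780.216 kJ/kg
LHV = 43982 - 3780.216 = 40201.78 kJ/kg


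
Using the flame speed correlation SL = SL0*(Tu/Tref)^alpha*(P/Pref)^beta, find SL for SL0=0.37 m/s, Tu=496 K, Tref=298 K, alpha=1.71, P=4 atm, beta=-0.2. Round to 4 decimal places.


SL = SL0 * (Tu/Tref)^alpha * (P/Pref)^beta
T ratio = 496/298 = 1.66442953
(T ratio)^alpha = 1.66442953^1.71 = 2.389813
(P/Pref)^beta = 4^(-0.2) = 0.757858
SL = 0.37 * 2.389813 * 0.757858 = 0.6701 m/s


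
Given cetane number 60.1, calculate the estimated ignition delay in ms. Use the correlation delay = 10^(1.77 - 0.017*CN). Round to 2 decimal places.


delay = 10^(1.77 - 0.017*CN)
Exponent = 1.77 - 0.017*60.1 = 0.7483
delay = 10^0.7483 = 5.60 ms


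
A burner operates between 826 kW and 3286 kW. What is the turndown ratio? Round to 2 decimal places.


TDR = Q_max / Q_min
TDR = 3286 / 826 = 3.98


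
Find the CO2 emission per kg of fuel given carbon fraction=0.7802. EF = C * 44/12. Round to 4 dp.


EF = C_frac * (M_CO2 / M_C)
EF = 0.7802 * (44/12)
EF = 0.7802 * 3.666667 = 2.8607 kg_CO2/kg_fuel


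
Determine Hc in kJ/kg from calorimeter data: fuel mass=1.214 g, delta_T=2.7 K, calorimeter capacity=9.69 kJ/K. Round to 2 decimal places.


Hc = C_cal * delta_T / m_fuel
Q_released = 9.69 * 2.7 = 26.1630 kJ
m_fuel = 1.214 g = 1.214/1000 kg = 0.001214 kg
Hc = 26.1630 / 0.001214 = 21551.07 kJ/kg


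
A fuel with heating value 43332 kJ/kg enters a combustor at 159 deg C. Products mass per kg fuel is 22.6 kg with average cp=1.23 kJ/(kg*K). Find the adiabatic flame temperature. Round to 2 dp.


T_ad = T_in + Hc / (m_p * cp)
Denominator = 22.6 * 1.23 = 27.7980
Temperature rise = 43332 / 27.7980 = 1558.82 K
T_ad = 159 + 1558.82 = 1717.82 deg C


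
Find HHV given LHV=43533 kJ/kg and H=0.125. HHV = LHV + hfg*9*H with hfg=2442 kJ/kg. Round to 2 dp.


HHV = LHV + hfg * 9 * H
Water addition = 2442 * 9 * 0.125 = 2747.250 kJ/kg
HHV = 43533 + 2747.250 = 46280.25 kJ/kg


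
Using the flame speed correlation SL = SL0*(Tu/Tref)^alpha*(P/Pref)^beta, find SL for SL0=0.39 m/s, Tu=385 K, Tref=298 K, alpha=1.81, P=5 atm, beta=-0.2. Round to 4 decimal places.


SL = SL0 * (Tu/Tref)^alpha * (P/Pref)^beta
T ratio = 385/298 = 1.29194631
(T ratio)^alpha = 1.29194631^1.81 = 1.589837
(P/Pref)^beta = 5^(-0.2) = 0.724780
SL = 0.39 * 1.589837 * 0.724780 = 0.4494 m/s


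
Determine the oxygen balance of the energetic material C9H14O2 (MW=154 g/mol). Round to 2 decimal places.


OB = -1600 * (2C + H/2 - O) / MW
Inner = 2*9 + 14/2 - 2 = 23.00
OB = -1600 * 23.00 / 154 = -238.96%


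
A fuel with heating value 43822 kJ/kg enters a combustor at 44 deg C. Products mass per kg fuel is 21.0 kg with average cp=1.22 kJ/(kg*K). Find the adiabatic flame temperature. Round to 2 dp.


T_ad = T_in + Hc / (m_p * cp)
Denominator = 21.0 * 1.22 = 25.6200
Temperature rise = 43822 / 25.6200 = 1710.46 K
T_ad = 44 + 1710.46 = 1754.46 deg C


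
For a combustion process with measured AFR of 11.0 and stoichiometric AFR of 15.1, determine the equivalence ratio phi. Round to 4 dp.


phi = AFR_stoich / AFR_actual
phi = 15.1 / 11.0 = 1.3727


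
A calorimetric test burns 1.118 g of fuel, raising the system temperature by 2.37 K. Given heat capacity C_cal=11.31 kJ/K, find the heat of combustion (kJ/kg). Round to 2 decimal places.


Hc = C_cal * delta_T / m_fuel
Q_released = 11.31 * 2.37 = 26.8047 kJ
m_fuel = 1.118 g = 1.118/1000 kg = 0.001118 kg
Hc = 26.8047 / 0.001118 = 23975.58 kJ/kg


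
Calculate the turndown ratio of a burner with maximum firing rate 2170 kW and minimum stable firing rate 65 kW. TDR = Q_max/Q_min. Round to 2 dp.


TDR = Q_max / Q_min
TDR = 2170 / 65 = 33.38


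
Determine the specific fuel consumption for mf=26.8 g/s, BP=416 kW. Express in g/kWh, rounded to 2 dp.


SFC = (mf / BP) * 3600
Rate = 26.8 / 416 = 0.064423 g/(s*kW)
SFC = 0.064423 * 3600 = 231.92 g/kWh


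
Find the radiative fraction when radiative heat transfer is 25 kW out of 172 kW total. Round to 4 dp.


f_rad = Q_rad / Q_total
f_rad = 25 / 172 = 0.1453


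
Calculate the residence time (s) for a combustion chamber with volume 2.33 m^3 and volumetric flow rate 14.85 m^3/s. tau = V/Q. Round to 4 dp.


tau = V / Q_flow
tau = 2.33 / 14.85 = 0.1569 s


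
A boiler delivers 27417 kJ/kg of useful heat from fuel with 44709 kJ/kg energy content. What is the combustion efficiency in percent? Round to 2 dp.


Efficiency = (Q_useful / Q_fuel) * 100
Efficiency = (27417 / 44709) * 100
Efficiency = 0.6132 * 100 = 61.32%


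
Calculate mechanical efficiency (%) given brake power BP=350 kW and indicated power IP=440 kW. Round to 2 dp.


eta_mech = (BP / IP) * 100
Ratio = 350 / 440 = 0.7955
eta_mech = 0.7955 * 100 = 79.55%


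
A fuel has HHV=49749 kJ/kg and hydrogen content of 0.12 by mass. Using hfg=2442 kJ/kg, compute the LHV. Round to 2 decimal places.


LHV = HHV - hfg * 9 * H
Water correction = 2442 * 9 * 0.12 = 2637.360 kJ/kg
LHV = 49749 - 2637.360 = 47111.64 kJ/kg


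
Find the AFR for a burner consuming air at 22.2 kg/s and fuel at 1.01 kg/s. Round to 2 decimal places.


AFR = m_air / m_fuel
AFR = 22.2 / 1.01 = 21.98


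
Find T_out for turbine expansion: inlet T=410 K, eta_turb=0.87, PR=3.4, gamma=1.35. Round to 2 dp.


T_out = T_in * (1 - eta * (1 - PR^(-(gamma-1)/gamma)))
Exponent = -(1.35-1)/1.35 = -0.25925926
PR^exp = 3.4^(-0.25925926) = 0.72813041
Factor = 1 - 0.87*(1 - 0.72813041) = 0.76347346
T_out = 410 * 0.76347346 = 313.02 K


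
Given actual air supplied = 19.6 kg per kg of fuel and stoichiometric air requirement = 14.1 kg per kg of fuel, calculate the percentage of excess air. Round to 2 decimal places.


Excess air = actual - stoichiometric = 19.6 - 14.1 = 5.50 kg/kg fuel
Excess air % = (excess / stoich) * 100 = (5.50 / 14.1) * 100 = 39.01%


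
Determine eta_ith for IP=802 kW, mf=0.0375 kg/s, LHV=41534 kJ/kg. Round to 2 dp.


eta_ith = (IP / (mf * LHV)) * 100
Denominator = 0.0375 * 41534 = 1557.5250 kW
eta_ith = (802 / 1557.5250) * 100 = 51.49%


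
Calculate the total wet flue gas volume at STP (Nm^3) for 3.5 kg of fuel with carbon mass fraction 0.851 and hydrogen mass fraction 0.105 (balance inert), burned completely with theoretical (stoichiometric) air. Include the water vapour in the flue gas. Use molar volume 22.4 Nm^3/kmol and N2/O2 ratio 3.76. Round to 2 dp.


Per kg fuel: CO2 = (C/12 kmol)*22.4 = (0.851/12)*22.4 = 1.58853 Nm^3
Per kg fuel: H2O = (H/2 kmol)*22.4 = (0.105/2)*22.4 = 1.17600 Nm^3
O2 needed per kg fuel = C/12 + H/4 = 0.851/12 + 0.105/4 = 0.09716667 kmol
Per kg fuel: N2 = O2*3.76*22.4 = 0.09716667*3.76*22.4 = 8.18377 Nm^3
Total per kg = 1.58853 + 1.17600 + 8.18377 = 10.94830 Nm^3
Total = 10.94830 * 3.5 = 38.32 Nm^3


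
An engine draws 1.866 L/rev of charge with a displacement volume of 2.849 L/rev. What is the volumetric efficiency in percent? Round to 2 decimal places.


eta_v = (V_actual / V_disp) * 100
Ratio = 1.866 / 2.849 = 0.6550
eta_v = 0.6550 * 100 = 65.50%
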